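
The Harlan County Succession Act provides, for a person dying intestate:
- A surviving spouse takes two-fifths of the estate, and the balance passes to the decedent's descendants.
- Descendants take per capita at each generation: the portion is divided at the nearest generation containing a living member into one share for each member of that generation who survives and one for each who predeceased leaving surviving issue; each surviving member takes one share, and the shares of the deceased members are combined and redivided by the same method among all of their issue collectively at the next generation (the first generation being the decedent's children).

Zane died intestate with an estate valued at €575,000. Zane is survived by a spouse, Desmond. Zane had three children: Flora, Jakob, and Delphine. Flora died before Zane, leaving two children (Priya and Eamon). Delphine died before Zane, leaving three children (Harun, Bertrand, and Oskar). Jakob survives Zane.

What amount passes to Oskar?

Desmond takes two-fifths of €575,000 = €230,000. The remaining €345,000 passes to the descendants.
The descendants' portion (€345,000) is divided at the children's generation into 3 shares of €115,000. Jakob takes €115,000. The 2 shares of the deceased (Flora and Delphine) are combined into a pool of €230,000.
That pool (€230,000) is divided at the grandchildren's generation equally among Priya, Eamon, Harun, Bertrand, and Oskar: €46,000 each.

Oskar receives €46,000.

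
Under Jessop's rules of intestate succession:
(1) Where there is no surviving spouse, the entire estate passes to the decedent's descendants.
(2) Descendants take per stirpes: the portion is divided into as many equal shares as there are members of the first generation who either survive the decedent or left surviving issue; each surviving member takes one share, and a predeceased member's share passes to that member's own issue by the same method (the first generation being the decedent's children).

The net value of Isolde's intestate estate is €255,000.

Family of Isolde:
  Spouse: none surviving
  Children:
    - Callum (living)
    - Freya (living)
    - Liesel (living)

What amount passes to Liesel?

The entire €255,000 passes to the descendants.
That amount (€255,000) is divided into 3 shares of €85,000: Callum, Freya, and Liesel each take €85,000.

Liesel receives €85,000.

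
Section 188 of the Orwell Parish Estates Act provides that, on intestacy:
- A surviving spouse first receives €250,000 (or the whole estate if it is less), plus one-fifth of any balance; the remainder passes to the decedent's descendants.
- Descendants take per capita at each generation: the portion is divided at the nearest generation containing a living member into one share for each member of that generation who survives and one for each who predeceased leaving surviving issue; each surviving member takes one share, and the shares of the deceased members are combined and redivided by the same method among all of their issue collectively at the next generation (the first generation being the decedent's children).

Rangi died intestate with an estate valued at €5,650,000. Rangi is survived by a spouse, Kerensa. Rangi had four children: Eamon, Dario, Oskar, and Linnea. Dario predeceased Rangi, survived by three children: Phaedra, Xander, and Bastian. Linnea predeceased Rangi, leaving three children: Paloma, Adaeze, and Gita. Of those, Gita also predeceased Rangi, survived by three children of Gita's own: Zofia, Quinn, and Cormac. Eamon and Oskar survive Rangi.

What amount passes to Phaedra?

Phaedra receives €360,000.

Kerensa first takes €250,000, leaving a balance of €5,400,000. Kerensa then takes one-fifth of the balance (€1,080,000), for a total of €1,330,000. The remaining €4,320,000 passes to the descendants.
The descendants' portion (€4,320,000) is divided at the children's generation into 4 shares of €1,080,000. Eamon and Oskar each take €1,080,000. The 2 shares of the deceased (Dario and Linnea) are combined into a pool of €2,160,000.
That pool (€2,160,000) is divided at the grandchildren's generation into 6 shares of €360,000. Phaedra, Xander, Bastian, Paloma, and Adaeze each take €360,000. The remaining share for the deceased Gita (€360,000) is carried to the next generation.
That pool (€360,000) is divided at the great-grandchildren's generation equally among Zofia, Quinn, and Cormac: €120,000 each.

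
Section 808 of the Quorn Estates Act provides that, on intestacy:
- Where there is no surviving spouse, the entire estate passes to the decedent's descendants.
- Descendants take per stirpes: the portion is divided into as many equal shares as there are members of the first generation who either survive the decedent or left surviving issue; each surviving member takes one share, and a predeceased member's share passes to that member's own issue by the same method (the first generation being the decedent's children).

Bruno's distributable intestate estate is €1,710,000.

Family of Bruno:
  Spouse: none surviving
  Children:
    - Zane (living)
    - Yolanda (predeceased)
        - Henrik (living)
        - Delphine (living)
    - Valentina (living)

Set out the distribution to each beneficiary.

Zane: €570,000; Henrik: €285,000; Delphine: €285,000; Valentina: €570,000

The entire €1,710,000 passes to the descendants.
That amount (€1,710,000) is divided into 3 shares of €570,000: Zane and Valentina each take €570,000; Yolanda's €570,000 share passes to Yolanda's issue.
Yolanda's share (€570,000) is divided into 2 shares of €285,000: Henrik and Delphine each take €285,000.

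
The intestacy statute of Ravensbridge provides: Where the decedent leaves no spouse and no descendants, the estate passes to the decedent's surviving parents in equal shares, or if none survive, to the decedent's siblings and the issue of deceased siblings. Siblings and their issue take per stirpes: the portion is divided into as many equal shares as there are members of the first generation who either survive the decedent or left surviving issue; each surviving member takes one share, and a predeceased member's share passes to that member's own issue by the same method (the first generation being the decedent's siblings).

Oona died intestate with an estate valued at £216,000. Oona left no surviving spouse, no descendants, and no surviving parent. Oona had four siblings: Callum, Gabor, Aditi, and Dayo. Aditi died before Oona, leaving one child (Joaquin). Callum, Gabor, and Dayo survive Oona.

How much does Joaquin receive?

The entire £216,000 passes to the siblings and their issue.
That amount (£216,000) is divided into 4 shares of £54,000: Callum, Gabor, and Dayo each take £54,000; Aditi's £54,000 share passes to Aditi's issue.
Aditi's share (£54,000) passes entirely to Joaquin.

Joaquin receives £54,000.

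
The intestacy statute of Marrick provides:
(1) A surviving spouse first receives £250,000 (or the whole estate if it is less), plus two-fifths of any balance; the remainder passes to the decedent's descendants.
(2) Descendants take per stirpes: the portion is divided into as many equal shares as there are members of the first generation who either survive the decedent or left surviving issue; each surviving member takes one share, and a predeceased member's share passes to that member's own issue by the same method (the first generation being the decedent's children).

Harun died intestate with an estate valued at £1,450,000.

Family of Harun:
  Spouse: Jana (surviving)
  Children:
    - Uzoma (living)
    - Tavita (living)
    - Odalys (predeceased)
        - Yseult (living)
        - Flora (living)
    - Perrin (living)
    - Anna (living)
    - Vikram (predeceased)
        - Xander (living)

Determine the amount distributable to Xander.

Xander receives £120,000.

Jana first takes £250,000, leaving a balance of £1,200,000. Jana then takes two-fifths of the balance (£480,000), for a total of £730,000. The remaining £720,000 passes to the descendants.
The descendants' portion (£720,000) is divided into 6 shares of £120,000: Uzoma, Tavita, Perrin, and Anna each take £120,000; Odalys's £120,000 share passes to Odalys's issue; Vikram's £120,000 share passes to Vikram's issue.
Odalys's share (£120,000) is divided into 2 shares of £60,000: Yseult and Flora each take £60,000.
Vikram's share (£120,000) passes entirely to Xander.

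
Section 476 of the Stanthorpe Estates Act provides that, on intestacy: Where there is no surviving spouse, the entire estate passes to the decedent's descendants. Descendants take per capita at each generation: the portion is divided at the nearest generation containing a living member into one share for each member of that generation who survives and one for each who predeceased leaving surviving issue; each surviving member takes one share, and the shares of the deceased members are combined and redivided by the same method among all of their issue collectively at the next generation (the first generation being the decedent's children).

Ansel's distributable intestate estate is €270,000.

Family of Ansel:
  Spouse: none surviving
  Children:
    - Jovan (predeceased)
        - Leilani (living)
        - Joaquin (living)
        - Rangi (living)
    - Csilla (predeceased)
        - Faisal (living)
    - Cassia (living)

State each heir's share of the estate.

The entire €270,000 passes to the descendants.
That amount (€270,000) is divided at the children's generation into 3 shares of €90,000. Cassia takes €90,000. The 2 shares of the deceased (Jovan and Csilla) are combined into a pool of €180,000.
That pool (€180,000) is divided at the grandchildren's generation equally among Leilani, Joaquin, Rangi, and Faisal: €45,000 each.

Leilani: €45,000; Joaquin: €45,000; Rangi: €45,000; Faisal: €45,000; Cassia: €90,000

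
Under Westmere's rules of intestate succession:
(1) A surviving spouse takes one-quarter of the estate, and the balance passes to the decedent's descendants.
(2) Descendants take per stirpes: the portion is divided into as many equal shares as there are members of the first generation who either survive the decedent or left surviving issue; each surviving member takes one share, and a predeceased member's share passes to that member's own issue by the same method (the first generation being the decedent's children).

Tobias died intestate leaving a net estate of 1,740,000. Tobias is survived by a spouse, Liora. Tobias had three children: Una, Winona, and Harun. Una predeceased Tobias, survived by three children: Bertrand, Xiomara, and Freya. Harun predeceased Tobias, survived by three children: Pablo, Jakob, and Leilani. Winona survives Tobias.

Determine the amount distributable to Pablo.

Pablo receives 145,000.

Liora takes one-quarter of 1,740,000 = 435,000. The remaining 1,305,000 passes to the descendants.
The descendants' portion (1,305,000) is divided into 3 shares of 435,000: Winona takes 435,000; Una's 435,000 share passes to Una's issue; Harun's 435,000 share passes to Harun's issue.
Una's share (435,000) is divided into 3 shares of 145,000: Bertrand, Xiomara, and Freya each take 145,000.
Harun's share (435,000) is divided into 3 shares of 145,000: Pablo, Jakob, and Leilani each take 145,000.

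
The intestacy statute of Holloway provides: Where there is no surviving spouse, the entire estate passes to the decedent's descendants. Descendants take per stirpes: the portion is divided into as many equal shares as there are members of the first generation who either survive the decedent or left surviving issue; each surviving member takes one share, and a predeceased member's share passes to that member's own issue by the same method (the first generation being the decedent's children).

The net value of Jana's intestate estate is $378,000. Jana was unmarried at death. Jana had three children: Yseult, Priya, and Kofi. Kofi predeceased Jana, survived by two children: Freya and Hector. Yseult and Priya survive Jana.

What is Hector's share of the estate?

Hector receives $63,000.

The entire $378,000 passes to the descendants.
That amount ($378,000) is divided into 3 shares of $126,000: Yseult and Priya each take $126,000; Kofi's $126,000 share passes to Kofi's issue.
Kofi's share ($126,000) is divided into 2 shares of $63,000: Freya and Hector each take $63,000.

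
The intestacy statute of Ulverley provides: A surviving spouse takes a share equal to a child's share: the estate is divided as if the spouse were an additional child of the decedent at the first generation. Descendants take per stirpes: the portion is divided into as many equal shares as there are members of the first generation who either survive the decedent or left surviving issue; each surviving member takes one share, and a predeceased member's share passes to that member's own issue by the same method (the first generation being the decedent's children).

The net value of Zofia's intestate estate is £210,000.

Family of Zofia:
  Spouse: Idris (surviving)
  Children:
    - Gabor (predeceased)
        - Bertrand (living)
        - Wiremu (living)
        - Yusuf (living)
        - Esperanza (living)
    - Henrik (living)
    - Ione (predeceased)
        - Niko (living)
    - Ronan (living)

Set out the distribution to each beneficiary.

Idris: £42,000; Bertrand: £10,500; Wiremu: £10,500; Yusuf: £10,500; Esperanza: £10,500; Henrik: £42,000; Niko: £42,000; Ronan: £42,000

The spouse counts as an additional share at the children's level, so there are 5 primary shares of £42,000. Idris takes one such share (£42,000).
The children's combined portion (£168,000) is divided into 4 shares of £42,000: Henrik and Ronan each take £42,000; Gabor's £42,000 share passes to Gabor's issue; Ione's £42,000 share passes to Ione's issue.
Gabor's share (£42,000) is divided into 4 shares of £10,500: Bertrand, Wiremu, Yusuf, and Esperanza each take £10,500.
Ione's share (£42,000) passes entirely to Niko.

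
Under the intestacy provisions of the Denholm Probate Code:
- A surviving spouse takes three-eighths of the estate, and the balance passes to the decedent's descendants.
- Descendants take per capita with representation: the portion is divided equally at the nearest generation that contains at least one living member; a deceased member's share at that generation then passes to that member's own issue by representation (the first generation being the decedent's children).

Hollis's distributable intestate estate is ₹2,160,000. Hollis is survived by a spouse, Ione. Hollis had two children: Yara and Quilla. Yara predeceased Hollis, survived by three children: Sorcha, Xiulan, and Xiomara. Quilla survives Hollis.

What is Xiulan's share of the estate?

Ione takes three-eighths of ₹2,160,000 = ₹810,000. The remaining ₹1,350,000 passes to the descendants.
The descendants' portion (₹1,350,000) is divided into 2 shares of ₹675,000: Quilla takes ₹675,000; Yara's ₹675,000 share passes to Yara's issue.
Yara's share (₹675,000) is divided into 3 shares of ₹225,000: Sorcha, Xiulan, and Xiomara each take ₹225,000.

Xiulan receives ₹225,000.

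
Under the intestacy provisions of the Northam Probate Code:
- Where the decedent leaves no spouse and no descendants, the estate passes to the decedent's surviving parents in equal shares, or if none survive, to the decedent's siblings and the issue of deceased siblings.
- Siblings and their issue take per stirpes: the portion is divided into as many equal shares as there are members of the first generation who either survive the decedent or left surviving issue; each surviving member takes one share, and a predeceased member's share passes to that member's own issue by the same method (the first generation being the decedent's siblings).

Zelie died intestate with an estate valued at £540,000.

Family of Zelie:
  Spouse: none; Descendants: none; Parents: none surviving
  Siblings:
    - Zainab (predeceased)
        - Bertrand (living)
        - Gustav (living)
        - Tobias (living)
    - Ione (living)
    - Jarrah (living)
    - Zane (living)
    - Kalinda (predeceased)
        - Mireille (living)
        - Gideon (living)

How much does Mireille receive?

Mireille receives £54,000.

The entire £540,000 passes to the siblings and their issue.
That amount (£540,000) is divided into 5 shares of £108,000: Ione, Jarrah, and Zane each take £108,000; Zainab's £108,000 share passes to Zainab's issue; Kalinda's £108,000 share passes to Kalinda's issue.
Zainab's share (£108,000) is divided into 3 shares of £36,000: Bertrand, Gustav, and Tobias each take £36,000.
Kalinda's share (£108,000) is divided into 2 shares of £54,000: Mireille and Gideon each take £54,000.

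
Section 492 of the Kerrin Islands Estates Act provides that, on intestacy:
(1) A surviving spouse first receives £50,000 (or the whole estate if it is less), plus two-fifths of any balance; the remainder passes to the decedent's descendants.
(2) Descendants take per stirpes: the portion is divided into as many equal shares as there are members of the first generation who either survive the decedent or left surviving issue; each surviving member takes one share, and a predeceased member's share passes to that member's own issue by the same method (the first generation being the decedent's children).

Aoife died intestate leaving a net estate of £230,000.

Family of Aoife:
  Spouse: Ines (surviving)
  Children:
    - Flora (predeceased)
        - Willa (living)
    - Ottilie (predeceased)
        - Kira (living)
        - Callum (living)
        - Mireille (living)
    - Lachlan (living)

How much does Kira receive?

Ines first takes £50,000, leaving a balance of £180,000. Ines then takes two-fifths of the balance (£72,000), for a total of £122,000. The remaining £108,000 passes to the descendants.
The descendants' portion (£108,000) is divided into 3 shares of £36,000: Lachlan takes £36,000; Flora's £36,000 share passes to Flora's issue; Ottilie's £36,000 share passes to Ottilie's issue.
Flora's share (£36,000) passes entirely to Willa.
Ottilie's share (£36,000) is divided into 3 shares of £12,000: Kira, Callum, and Mireille each take £12,000.

Kira receives £12,000.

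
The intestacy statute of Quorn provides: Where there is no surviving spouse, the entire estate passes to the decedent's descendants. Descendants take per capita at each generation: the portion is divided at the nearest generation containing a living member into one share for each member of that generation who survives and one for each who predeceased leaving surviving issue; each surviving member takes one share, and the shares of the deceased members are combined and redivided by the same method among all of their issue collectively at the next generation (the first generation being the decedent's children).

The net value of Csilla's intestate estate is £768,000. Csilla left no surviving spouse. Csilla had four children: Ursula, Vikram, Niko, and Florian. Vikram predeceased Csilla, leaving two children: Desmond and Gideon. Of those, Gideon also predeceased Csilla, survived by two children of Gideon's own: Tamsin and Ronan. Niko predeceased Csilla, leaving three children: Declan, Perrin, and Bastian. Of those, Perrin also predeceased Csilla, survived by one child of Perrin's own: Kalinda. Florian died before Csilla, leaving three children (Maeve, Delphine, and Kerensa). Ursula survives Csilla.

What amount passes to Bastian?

The entire £768,000 passes to the descendants.
That amount (£768,000) is divided at the children's generation into 4 shares of £192,000. Ursula takes £192,000. The 3 shares of the deceased (Vikram, Niko, and Florian) are combined into a pool of £576,000.
That pool (£576,000) is divided at the grandchildren's generation into 8 shares of £72,000. Desmond, Declan, Bastian, Maeve, Delphine, and Kerensa each take £72,000. The 2 shares of the deceased (Gideon and Perrin) are combined into a pool of £144,000.
That pool (£144,000) is divided at the great-grandchildren's generation equally among Tamsin, Ronan, and Kalinda: £48,000 each.

Bastian receives £72,000.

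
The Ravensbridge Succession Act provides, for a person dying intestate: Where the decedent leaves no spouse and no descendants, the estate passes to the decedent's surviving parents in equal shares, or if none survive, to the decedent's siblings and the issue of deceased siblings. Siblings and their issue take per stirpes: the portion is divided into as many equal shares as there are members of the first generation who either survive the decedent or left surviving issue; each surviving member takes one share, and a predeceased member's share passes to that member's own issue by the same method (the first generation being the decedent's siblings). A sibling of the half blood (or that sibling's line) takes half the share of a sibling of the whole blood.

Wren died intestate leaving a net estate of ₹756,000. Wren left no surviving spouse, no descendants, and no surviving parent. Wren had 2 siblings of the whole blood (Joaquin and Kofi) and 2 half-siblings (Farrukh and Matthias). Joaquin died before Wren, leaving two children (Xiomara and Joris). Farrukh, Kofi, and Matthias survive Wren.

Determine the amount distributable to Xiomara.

The entire ₹756,000 passes to the siblings and their issue.
Counting each half-blood sibling's line as half a unit, there are 3 units in ₹756,000, so one unit is ₹252,000. Whole-blood lines (Joaquin and Kofi) take ₹252,000 each; half-blood lines (Farrukh and Matthias) take ₹126,000 each.
Joaquin's share (₹252,000) is divided into 2 shares of ₹126,000: Xiomara and Joris each take ₹126,000.

Xiomara receives ₹126,000.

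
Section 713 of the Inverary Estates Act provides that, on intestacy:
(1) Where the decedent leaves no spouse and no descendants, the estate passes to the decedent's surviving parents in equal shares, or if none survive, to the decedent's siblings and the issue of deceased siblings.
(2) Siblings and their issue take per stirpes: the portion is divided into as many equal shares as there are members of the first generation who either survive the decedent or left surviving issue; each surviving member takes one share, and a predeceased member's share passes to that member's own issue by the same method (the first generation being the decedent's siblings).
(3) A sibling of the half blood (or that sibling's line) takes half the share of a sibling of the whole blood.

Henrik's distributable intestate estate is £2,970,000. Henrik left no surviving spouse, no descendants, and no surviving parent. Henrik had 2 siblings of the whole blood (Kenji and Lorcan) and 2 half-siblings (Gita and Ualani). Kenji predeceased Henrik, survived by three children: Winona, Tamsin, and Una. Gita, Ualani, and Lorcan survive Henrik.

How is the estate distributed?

Gita: £495,000; Ualani: £495,000; Winona: £330,000; Tamsin: £330,000; Una: £330,000; Lorcan: £990,000

The entire £2,970,000 passes to the siblings and their issue.
Counting each half-blood sibling's line as half a unit, there are 3 units in £2,970,000, so one unit is £990,000. Whole-blood lines (Kenji and Lorcan) take £990,000 each; half-blood lines (Gita and Ualani) take £495,000 each.
Kenji's share (£990,000) is divided into 3 shares of £330,000: Winona, Tamsin, and Una each take £330,000.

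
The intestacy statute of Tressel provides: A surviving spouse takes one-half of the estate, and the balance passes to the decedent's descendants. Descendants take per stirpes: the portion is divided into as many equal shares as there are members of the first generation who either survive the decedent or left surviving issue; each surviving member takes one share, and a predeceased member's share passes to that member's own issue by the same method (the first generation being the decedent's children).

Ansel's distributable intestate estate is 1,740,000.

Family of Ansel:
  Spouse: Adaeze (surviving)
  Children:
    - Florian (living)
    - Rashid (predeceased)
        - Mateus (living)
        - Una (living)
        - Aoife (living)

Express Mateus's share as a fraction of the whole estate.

Adaeze takes one-half of 1,740,000 = 870,000. The remaining 870,000 passes to the descendants.
The descendants' portion (870,000) is divided into 2 shares of 435,000: Florian takes 435,000; Rashid's 435,000 share passes to Rashid's issue.
Rashid's share (435,000) is divided into 3 shares of 145,000: Mateus, Una, and Aoife each take 145,000.

Mateus receives 1/12 of the estate.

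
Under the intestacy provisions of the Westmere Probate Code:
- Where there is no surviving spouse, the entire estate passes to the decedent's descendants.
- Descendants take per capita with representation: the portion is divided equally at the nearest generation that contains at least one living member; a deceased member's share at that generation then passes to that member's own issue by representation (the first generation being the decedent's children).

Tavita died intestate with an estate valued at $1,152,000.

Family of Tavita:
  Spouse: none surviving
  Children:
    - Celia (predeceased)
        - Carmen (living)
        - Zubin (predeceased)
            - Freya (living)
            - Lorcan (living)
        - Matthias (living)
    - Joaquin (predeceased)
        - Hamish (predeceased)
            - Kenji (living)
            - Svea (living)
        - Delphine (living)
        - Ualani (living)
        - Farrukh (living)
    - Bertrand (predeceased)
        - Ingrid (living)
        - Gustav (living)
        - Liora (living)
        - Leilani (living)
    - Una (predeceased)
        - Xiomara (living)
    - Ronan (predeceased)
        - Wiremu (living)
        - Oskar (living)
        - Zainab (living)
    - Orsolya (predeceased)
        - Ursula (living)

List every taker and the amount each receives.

Carmen: $72,000; Freya: $36,000; Lorcan: $36,000; Matthias: $72,000; Kenji: $36,000; Svea: $36,000; Delphine: $72,000; Ualani: $72,000; Farrukh: $72,000; Ingrid: $72,000; Gustav: $72,000; Liora: $72,000; Leilani: $72,000; Xiomara: $72,000; Wiremu: $72,000; Oskar: $72,000; Zainab: $72,000; Ursula: $72,000

The entire $1,152,000 passes to the descendants.
No child survives, so the initial division is made at the grandchildren's generation.
That amount ($1,152,000) is divided into 16 shares of $72,000: Carmen, Matthias, Delphine, Ualani, Farrukh, Ingrid, Gustav, Liora, Leilani, Xiomara, Wiremu, Oskar, Zainab, and Ursula each take $72,000; Zubin's $72,000 share passes to Zubin's issue; Hamish's $72,000 share passes to Hamish's issue.
Zubin's share ($72,000) is divided into 2 shares of $36,000: Freya and Lorcan each take $36,000.
Hamish's share ($72,000) is divided into 2 shares of $36,000: Kenji and Svea each take $36,000.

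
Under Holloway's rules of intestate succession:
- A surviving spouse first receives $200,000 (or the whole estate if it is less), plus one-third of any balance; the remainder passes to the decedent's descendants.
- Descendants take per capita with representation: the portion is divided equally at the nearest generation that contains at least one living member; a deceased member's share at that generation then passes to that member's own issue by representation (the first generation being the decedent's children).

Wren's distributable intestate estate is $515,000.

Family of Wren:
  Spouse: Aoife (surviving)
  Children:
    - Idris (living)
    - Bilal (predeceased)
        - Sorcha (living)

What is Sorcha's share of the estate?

Sorcha receives $105,000.

Aoife first takes $200,000, leaving a balance of $315,000. Aoife then takes one-third of the balance ($105,000), for a total of $305,000. The remaining $210,000 passes to the descendants.
The descendants' portion ($210,000) is divided into 2 shares of $105,000: Idris takes $105,000; Bilal's $105,000 share passes to Bilal's issue.
Bilal's share ($105,000) passes entirely to Sorcha.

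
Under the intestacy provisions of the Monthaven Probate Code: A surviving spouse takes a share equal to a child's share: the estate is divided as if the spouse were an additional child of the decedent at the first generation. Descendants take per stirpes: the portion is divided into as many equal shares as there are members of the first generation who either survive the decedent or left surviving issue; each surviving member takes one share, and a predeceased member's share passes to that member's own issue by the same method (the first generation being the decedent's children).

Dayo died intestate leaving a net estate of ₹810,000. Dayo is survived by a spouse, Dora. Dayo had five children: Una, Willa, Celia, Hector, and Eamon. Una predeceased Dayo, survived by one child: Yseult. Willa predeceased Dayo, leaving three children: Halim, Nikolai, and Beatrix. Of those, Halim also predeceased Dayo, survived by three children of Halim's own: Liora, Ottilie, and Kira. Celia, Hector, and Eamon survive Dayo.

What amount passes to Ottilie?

The spouse counts as an additional share at the children's level, so there are 6 primary shares of ₹135,000. Dora takes one such share (₹135,000).
The children's combined portion (₹675,000) is divided into 5 shares of ₹135,000: Celia, Hector, and Eamon each take ₹135,000; Una's ₹135,000 share passes to Una's issue; Willa's ₹135,000 share passes to Willa's issue.
Una's share (₹135,000) passes entirely to Yseult.
Willa's share (₹135,000) is divided into 3 shares of ₹45,000: Nikolai and Beatrix each take ₹45,000; Halim's ₹45,000 share passes to Halim's issue.
Halim's share (₹45,000) is divided into 3 shares of ₹15,000: Liora, Ottilie, and Kira each take ₹15,000.

Ottilie receives ₹15,000.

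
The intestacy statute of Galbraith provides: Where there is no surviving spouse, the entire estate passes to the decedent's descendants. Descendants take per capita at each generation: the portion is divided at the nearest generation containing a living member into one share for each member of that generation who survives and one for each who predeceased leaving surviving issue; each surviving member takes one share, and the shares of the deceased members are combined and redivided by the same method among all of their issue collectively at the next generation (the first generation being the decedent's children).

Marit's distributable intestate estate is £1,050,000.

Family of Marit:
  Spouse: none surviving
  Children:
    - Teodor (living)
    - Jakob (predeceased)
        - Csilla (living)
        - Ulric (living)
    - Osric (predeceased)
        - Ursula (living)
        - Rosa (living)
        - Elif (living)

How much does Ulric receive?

The entire £1,050,000 passes to the descendants.
That amount (£1,050,000) is divided at the children's generation into 3 shares of £350,000. Teodor takes £350,000. The 2 shares of the deceased (Jakob and Osric) are combined into a pool of £700,000.
That pool (£700,000) is divided at the grandchildren's generation equally among Csilla, Ulric, Ursula, Rosa, and Elif: £140,000 each.

Ulric receives £140,000.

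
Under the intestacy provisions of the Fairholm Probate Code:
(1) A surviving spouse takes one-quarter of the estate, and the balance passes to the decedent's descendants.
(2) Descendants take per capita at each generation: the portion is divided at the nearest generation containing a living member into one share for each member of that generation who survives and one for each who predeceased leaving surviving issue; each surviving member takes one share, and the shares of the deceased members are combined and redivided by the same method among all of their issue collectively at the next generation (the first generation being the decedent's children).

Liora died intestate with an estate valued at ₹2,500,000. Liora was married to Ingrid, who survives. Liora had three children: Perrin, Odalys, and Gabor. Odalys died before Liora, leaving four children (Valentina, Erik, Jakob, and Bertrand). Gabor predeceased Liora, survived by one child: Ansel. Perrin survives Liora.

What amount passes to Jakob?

Jakob receives ₹250,000.

Ingrid takes one-quarter of ₹2,500,000 = ₹625,000. The remaining ₹1,875,000 passes to the descendants.
The descendants' portion (₹1,875,000) is divided at the children's generation into 3 shares of ₹625,000. Perrin takes ₹625,000. The 2 shares of the deceased (Odalys and Gabor) are combined into a pool of ₹1,250,000.
That pool (₹1,250,000) is divided at the grandchildren's generation equally among Valentina, Erik, Jakob, Bertrand, and Ansel: ₹250,000 each.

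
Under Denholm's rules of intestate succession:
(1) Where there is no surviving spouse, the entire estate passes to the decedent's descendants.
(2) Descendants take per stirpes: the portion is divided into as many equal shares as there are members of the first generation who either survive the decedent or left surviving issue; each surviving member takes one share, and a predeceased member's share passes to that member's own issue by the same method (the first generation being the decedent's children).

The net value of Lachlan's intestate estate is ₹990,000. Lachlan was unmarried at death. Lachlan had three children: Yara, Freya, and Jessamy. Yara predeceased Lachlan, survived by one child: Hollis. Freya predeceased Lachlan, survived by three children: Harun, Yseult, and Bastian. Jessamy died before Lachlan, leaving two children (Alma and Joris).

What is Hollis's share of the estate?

Hollis receives ₹330,000.

The entire ₹990,000 passes to the descendants.
That amount (₹990,000) is divided into 3 shares of ₹330,000: Yara's ₹330,000 share passes to Yara's issue; Freya's ₹330,000 share passes to Freya's issue; Jessamy's ₹330,000 share passes to Jessamy's issue.
Yara's share (₹330,000) passes entirely to Hollis.
Freya's share (₹330,000) is divided into 3 shares of ₹110,000: Harun, Yseult, and Bastian each take ₹110,000.
Jessamy's share (₹330,000) is divided into 2 shares of ₹165,000: Alma and Joris each take ₹165,000.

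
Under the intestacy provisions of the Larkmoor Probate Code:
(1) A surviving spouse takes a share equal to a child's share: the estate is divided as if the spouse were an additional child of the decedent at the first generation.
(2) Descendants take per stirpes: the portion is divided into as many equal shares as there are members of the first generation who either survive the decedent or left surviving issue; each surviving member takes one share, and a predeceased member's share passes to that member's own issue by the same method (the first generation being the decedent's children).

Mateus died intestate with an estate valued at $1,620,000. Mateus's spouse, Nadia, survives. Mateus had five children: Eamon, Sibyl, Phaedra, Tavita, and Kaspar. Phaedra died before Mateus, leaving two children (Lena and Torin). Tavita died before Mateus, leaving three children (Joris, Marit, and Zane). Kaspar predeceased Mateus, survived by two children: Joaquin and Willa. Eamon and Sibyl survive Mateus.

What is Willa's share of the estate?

The spouse counts as an additional share at the children's level, so there are 6 primary shares of $270,000. Nadia takes one such share ($270,000).
The children's combined portion ($1,350,000) is divided into 5 shares of $270,000: Eamon and Sibyl each take $270,000; Phaedra's $270,000 share passes to Phaedra's issue; Tavita's $270,000 share passes to Tavita's issue; Kaspar's $270,000 share passes to Kaspar's issue.
Phaedra's share ($270,000) is divided into 2 shares of $135,000: Lena and Torin each take $135,000.
Tavita's share ($270,000) is divided into 3 shares of $90,000: Joris, Marit, and Zane each take $90,000.
Kaspar's share ($270,000) is divided into 2 shares of $135,000: Joaquin and Willa each take $135,000.

Willa receives $135,000.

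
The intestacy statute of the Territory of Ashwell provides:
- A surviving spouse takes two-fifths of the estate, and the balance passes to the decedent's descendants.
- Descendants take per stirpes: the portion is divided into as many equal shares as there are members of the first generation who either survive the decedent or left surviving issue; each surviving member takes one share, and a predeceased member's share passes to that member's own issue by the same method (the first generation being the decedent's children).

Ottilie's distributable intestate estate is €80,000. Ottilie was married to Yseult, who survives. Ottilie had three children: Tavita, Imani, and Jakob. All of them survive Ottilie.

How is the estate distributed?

Yseult takes two-fifths of €80,000 = €32,000. The remaining €48,000 passes to the descendants.
The descendants' portion (€48,000) is divided into 3 shares of €16,000: Tavita, Imani, and Jakob each take €16,000.

Yseult: €32,000; Tavita: €16,000; Imani: €16,000; Jakob: €16,000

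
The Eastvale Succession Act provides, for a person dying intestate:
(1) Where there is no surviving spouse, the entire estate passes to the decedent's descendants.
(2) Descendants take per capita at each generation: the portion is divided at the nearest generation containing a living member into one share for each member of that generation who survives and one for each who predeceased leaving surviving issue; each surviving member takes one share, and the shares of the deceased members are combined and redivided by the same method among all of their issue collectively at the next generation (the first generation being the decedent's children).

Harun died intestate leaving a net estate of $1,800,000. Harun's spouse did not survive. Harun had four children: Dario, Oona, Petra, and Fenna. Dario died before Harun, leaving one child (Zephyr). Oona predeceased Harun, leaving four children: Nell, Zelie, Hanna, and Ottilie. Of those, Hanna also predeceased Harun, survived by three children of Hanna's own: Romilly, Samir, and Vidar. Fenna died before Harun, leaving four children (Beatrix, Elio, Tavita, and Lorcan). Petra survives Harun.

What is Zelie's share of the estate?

The entire $1,800,000 passes to the descendants.
That amount ($1,800,000) is divided at the children's generation into 4 shares of $450,000. Petra takes $450,000. The 3 shares of the deceased (Dario, Oona, and Fenna) are combined into a pool of $1,350,000.
That pool ($1,350,000) is divided at the grandchildren's generation into 9 shares of $150,000. Zephyr, Nell, Zelie, Ottilie, Beatrix, Elio, Tavita, and Lorcan each take $150,000. The remaining share for the deceased Hanna ($150,000) is carried to the next generation.
That pool ($150,000) is divided at the great-grandchildren's generation equally among Romilly, Samir, and Vidar: $50,000 each.

Zelie receives $150,000.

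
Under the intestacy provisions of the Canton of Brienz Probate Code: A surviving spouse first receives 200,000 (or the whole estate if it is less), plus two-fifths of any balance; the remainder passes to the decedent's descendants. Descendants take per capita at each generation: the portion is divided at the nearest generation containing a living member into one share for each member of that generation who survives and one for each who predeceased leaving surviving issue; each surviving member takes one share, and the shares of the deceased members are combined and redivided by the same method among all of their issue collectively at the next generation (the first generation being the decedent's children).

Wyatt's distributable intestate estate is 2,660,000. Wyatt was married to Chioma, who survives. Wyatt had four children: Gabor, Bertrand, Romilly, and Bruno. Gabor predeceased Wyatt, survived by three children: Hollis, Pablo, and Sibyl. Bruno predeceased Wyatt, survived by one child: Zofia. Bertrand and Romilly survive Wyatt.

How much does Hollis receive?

Hollis receives 184,500.

Chioma first takes 200,000, leaving a balance of 2,460,000. Chioma then takes two-fifths of the balance (984,000), for a total of 1,184,000. The remaining 1,476,000 passes to the descendants.
The descendants' portion (1,476,000) is divided at the children's generation into 4 shares of 369,000. Bertrand and Romilly each take 369,000. The 2 shares of the deceased (Gabor and Bruno) are combined into a pool of 738,000.
That pool (738,000) is divided at the grandchildren's generation equally among Hollis, Pablo, Sibyl, and Zofia: 184,500 each.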